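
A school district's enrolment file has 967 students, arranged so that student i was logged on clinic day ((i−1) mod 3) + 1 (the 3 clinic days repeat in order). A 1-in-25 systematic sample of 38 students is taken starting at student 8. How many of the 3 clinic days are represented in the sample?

Consecutive selections differ by k = 25, so their clinic day numbers differ by 25 mod 3 = 1.
gcd(25, 3) = 1, so the sample visits 3/1 = 3 distinct residues mod 3.
Start 8 is clinic day 2; the clinic days hit are 1, 2, 3.

3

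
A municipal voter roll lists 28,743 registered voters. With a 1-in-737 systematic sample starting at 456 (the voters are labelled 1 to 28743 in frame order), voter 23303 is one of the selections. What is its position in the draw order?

32

k = 737
position = (23303 − 456)/737 + 1 = 22847/737 + 1 = 31 + 1 = 32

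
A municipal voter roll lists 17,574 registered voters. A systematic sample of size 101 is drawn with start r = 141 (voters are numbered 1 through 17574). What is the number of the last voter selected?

k = 17574/101 = 174
101st selection = r + (101−1)·k = 141 + 100×174 = 141 + 17400 = 17541

17541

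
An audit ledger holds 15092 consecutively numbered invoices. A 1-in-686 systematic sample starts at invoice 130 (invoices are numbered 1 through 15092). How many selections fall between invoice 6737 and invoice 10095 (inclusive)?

k = 686
First selection ≥ 6737: 130 + ⌈(6737−130)/686⌉·686 = 130 + 10×686 = 6990
Last selection ≤ 10095: 130 + ⌊(10095−130)/686⌋·686 = 130 + 14×686 = 9734
Count = 14 − 10 + 1 = 5

5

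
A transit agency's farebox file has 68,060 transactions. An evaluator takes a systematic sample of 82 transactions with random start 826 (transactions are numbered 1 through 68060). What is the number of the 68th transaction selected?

k = 68060/82 = 830
68th selection = r + (68−1)·k = 826 + 67×830 = 826 + 55610 = 56436

56436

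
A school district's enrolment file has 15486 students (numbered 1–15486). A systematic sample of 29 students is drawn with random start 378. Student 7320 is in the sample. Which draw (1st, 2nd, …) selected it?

k = 15486/29 = 534
position = (7320 − 378)/534 + 1 = 6942/534 + 1 = 13 + 1 = 14

14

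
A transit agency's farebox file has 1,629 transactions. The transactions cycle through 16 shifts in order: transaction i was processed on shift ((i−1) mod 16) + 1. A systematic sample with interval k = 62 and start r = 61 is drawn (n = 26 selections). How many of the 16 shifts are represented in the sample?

Consecutive selections differ by k = 62, so their shift numbers differ by 62 mod 16 = 14.
gcd(62, 16) = 2, so the sample visits 16/2 = 8 distinct residues mod 16.
Start 61 is shift 13; the shifts hit are 1, 3, 5, 7, 9, 11, 13, 15.

8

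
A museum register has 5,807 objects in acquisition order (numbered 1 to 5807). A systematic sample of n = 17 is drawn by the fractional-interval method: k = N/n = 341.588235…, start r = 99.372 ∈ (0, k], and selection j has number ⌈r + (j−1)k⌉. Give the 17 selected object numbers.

100, 441, 783, 1125, 1466, 1808, 2149, 2491, 2833, 3174, 3516, 3857, 4199, 4541, 4882, 5224, 5565

j=1: r + 0k = 99.372 → ⌈·⌉ = 100
j=2: r + 1k = 440.960235… → ⌈·⌉ = 441
j=3: r + 2k = 782.548470… → ⌈·⌉ = 783
j=4: r + 3k = 1124.136705… → ⌈·⌉ = 1125
j=5: r + 4k = 1465.724941… → ⌈·⌉ = 1466
j=6: r + 5k = 1807.313176… → ⌈·⌉ = 1808
j=7: r + 6k = 2148.901411… → ⌈·⌉ = 2149
j=8: r + 7k = 2490.489647… → ⌈·⌉ = 2491
j=9: r + 8k = 2832.077882… → ⌈·⌉ = 2833
j=10: r + 9k = 3173.666117… → ⌈·⌉ = 3174
j=11: r + 10k = 3515.254352… → ⌈·⌉ = 3516
j=12: r + 11k = 3856.842588… → ⌈·⌉ = 3857
j=13: r + 12k = 4198.430823… → ⌈·⌉ = 4199
j=14: r + 13k = 4540.019058… → ⌈·⌉ = 4541
j=15: r + 14k = 4881.607294… → ⌈·⌉ = 4882
j=16: r + 15k = 5223.195529… → ⌈·⌉ = 5224
j=17: r + 16k = 5564.783764… → ⌈·⌉ = 5565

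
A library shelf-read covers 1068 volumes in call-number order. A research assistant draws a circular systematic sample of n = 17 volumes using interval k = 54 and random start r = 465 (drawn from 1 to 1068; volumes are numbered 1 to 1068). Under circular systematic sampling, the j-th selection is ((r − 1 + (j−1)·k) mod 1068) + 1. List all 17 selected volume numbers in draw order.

Selection 1: 465
Selection 2: 465 + 54 = 519
Selection 3: 519 + 54 = 573
Selection 4: 573 + 54 = 627
Selection 5: 627 + 54 = 681
Selection 6: 681 + 54 = 735
Selection 7: 735 + 54 = 789
Selection 8: 789 + 54 = 843
Selection 9: 843 + 54 = 897
Selection 10: 897 + 54 = 951
Selection 11: 951 + 54 = 1005
Selection 12: 1005 + 54 = 1059
Selection 13: 1059 + 54 = 1113 → 1113 − 1068 = 45
Selection 14: 45 + 54 = 99
Selection 15: 99 + 54 = 153
Selection 16: 153 + 54 = 207
Selection 17: 207 + 54 = 261

465, 519, 573, 627, 681, 735, 789, 843, 897, 951, 1005, 1059, 45, 99, 153, 207, 261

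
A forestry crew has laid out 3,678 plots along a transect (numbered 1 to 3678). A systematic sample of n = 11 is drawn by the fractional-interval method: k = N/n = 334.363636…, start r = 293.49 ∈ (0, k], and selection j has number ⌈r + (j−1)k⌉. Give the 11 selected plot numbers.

294, 628, 963, 1297, 1631, 1966, 2300, 2635, 2969, 3303, 3638

j=1: r + 0k = 293.49 → ⌈·⌉ = 294
j=2: r + 1k = 627.853636… → ⌈·⌉ = 628
j=3: r + 2k = 962.217272… → ⌈·⌉ = 963
j=4: r + 3k = 1296.580909… → ⌈·⌉ = 1297
j=5: r + 4k = 1630.944545… → ⌈·⌉ = 1631
j=6: r + 5k = 1965.308181… → ⌈·⌉ = 1966
j=7: r + 6k = 2299.671818… → ⌈·⌉ = 2300
j=8: r + 7k = 2634.035454… → ⌈·⌉ = 2635
j=9: r + 8k = 2968.399090… → ⌈·⌉ = 2969
j=10: r + 9k = 3302.762727… → ⌈·⌉ = 3303
j=11: r + 10k = 3637.126363… → ⌈·⌉ = 3638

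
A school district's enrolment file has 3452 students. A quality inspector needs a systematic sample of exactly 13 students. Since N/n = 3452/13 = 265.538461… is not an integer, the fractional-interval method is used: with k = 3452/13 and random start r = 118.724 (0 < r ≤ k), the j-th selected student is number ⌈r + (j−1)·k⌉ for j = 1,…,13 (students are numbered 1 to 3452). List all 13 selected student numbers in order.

j=1: r + 0k = 118.724 → ⌈·⌉ = 119
j=2: r + 1k = 384.262461… → ⌈·⌉ = 385
j=3: r + 2k = 649.800923… → ⌈·⌉ = 650
j=4: r + 3k = 915.339384… → ⌈·⌉ = 916
j=5: r + 4k = 1180.877846… → ⌈·⌉ = 1181
j=6: r + 5k = 1446.416307… → ⌈·⌉ = 1447
j=7: r + 6k = 1711.954769… → ⌈·⌉ = 1712
j=8: r + 7k = 1977.493230… → ⌈·⌉ = 1978
j=9: r + 8k = 2243.031692… → ⌈·⌉ = 2244
j=10: r + 9k = 2508.570153… → ⌈·⌉ = 2509
j=11: r + 10k = 2774.108615… → ⌈·⌉ = 2775
j=12: r + 11k = 3039.647076… → ⌈·⌉ = 3040
j=13: r + 12k = 3305.185538… → ⌈·⌉ = 3306

119, 385, 650, 916, 1181, 1447, 1712, 1978, 2244, 2509, 2775, 3040, 3306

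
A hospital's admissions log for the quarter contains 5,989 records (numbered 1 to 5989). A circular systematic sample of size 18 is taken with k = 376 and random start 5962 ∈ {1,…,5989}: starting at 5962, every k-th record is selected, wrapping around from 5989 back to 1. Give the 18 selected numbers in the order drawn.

5962, 349, 725, 1101, 1477, 1853, 2229, 2605, 2981, 3357, 3733, 4109, 4485, 4861, 5237, 5613, 5989, 376

Selection 1: 5962
Selection 2: 5962 + 376 = 6338 → 6338 − 5989 = 349
Selection 3: 349 + 376 = 725
Selection 4: 725 + 376 = 1101
Selection 5: 1101 + 376 = 1477
Selection 6: 1477 + 376 = 1853
Selection 7: 1853 + 376 = 2229
Selection 8: 2229 + 376 = 2605
Selection 9: 2605 + 376 = 2981
Selection 10: 2981 + 376 = 3357
Selection 11: 3357 + 376 = 3733
Selection 12: 3733 + 376 = 4109
Selection 13: 4109 + 376 = 4485
Selection 14: 4485 + 376 = 4861
Selection 15: 4861 + 376 = 5237
Selection 16: 5237 + 376 = 5613
Selection 17: 5613 + 376 = 5989
Selection 18: 5989 + 376 = 6365 → 6365 − 5989 = 376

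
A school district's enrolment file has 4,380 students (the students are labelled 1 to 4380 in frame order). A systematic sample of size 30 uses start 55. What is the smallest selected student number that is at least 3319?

k = 4380/30 = 146
Steps past start: ⌈(3319 − 55)/146⌉ = ⌈3264/146⌉ = 23
Selected student: 55 + 23×146 = 3413

3413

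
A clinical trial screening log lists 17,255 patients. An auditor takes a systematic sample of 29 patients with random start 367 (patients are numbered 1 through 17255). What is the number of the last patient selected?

17027

k = 17255/29 = 595
29th selection = r + (29−1)·k = 367 + 28×595 = 367 + 16660 = 17027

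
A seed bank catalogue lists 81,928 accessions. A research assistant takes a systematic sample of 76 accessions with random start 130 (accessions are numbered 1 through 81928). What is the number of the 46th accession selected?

48640

k = 81928/76 = 1078
46th selection = r + (46−1)·k = 130 + 45×1078 = 130 + 48510 = 48640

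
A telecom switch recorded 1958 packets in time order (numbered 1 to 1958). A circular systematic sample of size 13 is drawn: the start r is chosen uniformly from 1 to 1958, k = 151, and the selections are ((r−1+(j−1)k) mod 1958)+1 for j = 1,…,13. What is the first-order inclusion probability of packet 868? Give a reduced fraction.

For each position j, as r ranges over 1…1958 the j-th selection hits every packet exactly once, so packet 868 is selected for exactly 13 of the 1958 starts.
Inclusion probability = 13/1958.

13/1958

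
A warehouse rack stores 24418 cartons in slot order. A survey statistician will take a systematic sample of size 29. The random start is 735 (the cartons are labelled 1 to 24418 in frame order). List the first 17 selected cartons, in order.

735, 1577, 2419, 3261, 4103, 4945, 5787, 6629, 7471, 8313, 9155, 9997, 10839, 11681, 12523, 13365, 14207

k = N/n = 24418/29 = 842
carton 1: 735
carton 2: 735 + 842 = 1577
carton 3: 1577 + 842 = 2419
carton 4: 2419 + 842 = 3261
carton 5: 3261 + 842 = 4103
carton 6: 4103 + 842 = 4945
carton 7: 4945 + 842 = 5787
carton 8: 5787 + 842 = 6629
carton 9: 6629 + 842 = 7471
carton 10: 7471 + 842 = 8313
carton 11: 8313 + 842 = 9155
carton 12: 9155 + 842 = 9997
carton 13: 9997 + 842 = 10839
carton 14: 10839 + 842 = 11681
carton 15: 11681 + 842 = 12523
carton 16: 12523 + 842 = 13365
carton 17: 13365 + 842 = 14207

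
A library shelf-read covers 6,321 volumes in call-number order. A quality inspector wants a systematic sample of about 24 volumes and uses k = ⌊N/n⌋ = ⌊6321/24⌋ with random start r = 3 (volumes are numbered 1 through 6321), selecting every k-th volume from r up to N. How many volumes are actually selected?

25

k = ⌊6321/24⌋ = 263
Achieved size = ⌊(6321 − 3)/263⌋ + 1 = ⌊6318/263⌋ + 1 = 24 + 1 = 25
(last selection: 3 + 24×263 = 6315 ≤ 6321; next would be 6578 > 6321)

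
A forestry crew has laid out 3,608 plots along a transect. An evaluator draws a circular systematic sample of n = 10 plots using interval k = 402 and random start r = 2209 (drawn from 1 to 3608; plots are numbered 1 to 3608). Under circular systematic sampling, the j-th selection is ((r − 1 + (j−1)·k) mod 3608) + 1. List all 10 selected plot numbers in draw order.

2209, 2611, 3013, 3415, 209, 611, 1013, 1415, 1817, 2219

Selection 1: 2209
Selection 2: 2209 + 402 = 2611
Selection 3: 2611 + 402 = 3013
Selection 4: 3013 + 402 = 3415
Selection 5: 3415 + 402 = 3817 → 3817 − 3608 = 209
Selection 6: 209 + 402 = 611
Selection 7: 611 + 402 = 1013
Selection 8: 1013 + 402 = 1415
Selection 9: 1415 + 402 = 1817
Selection 10: 1817 + 402 = 2219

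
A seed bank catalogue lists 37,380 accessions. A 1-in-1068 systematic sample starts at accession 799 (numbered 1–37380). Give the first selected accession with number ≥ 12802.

k = 1068
Steps past start: ⌈(12802 − 799)/1068⌉ = ⌈12003/1068⌉ = 12
Selected accession: 799 + 12×1068 = 13615

13615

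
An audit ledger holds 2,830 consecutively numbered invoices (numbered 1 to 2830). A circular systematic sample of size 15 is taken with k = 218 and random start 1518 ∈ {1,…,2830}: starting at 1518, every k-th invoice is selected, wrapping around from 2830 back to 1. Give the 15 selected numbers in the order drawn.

1518, 1736, 1954, 2172, 2390, 2608, 2826, 214, 432, 650, 868, 1086, 1304, 1522, 1740

Selection 1: 1518
Selection 2: 1518 + 218 = 1736
Selection 3: 1736 + 218 = 1954
Selection 4: 1954 + 218 = 2172
Selection 5: 2172 + 218 = 2390
Selection 6: 2390 + 218 = 2608
Selection 7: 2608 + 218 = 2826
Selection 8: 2826 + 218 = 3044 → 3044 − 2830 = 214
Selection 9: 214 + 218 = 432
Selection 10: 432 + 218 = 650
Selection 11: 650 + 218 = 868
Selection 12: 868 + 218 = 1086
Selection 13: 1086 + 218 = 1304
Selection 14: 1304 + 218 = 1522
Selection 15: 1522 + 218 = 1740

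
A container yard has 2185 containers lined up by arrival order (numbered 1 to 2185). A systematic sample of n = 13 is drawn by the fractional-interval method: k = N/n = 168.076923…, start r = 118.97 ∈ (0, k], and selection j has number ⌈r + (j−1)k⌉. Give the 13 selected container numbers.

119, 288, 456, 624, 792, 960, 1128, 1296, 1464, 1632, 1800, 1968, 2136

j=1: r + 0k = 118.97 → ⌈·⌉ = 119
j=2: r + 1k = 287.046923… → ⌈·⌉ = 288
j=3: r + 2k = 455.123846… → ⌈·⌉ = 456
j=4: r + 3k = 623.200769… → ⌈·⌉ = 624
j=5: r + 4k = 791.277692… → ⌈·⌉ = 792
j=6: r + 5k = 959.354615… → ⌈·⌉ = 960
j=7: r + 6k = 1127.431538… → ⌈·⌉ = 1128
j=8: r + 7k = 1295.508461… → ⌈·⌉ = 1296
j=9: r + 8k = 1463.585384… → ⌈·⌉ = 1464
j=10: r + 9k = 1631.662307… → ⌈·⌉ = 1632
j=11: r + 10k = 1799.739230… → ⌈·⌉ = 1800
j=12: r + 11k = 1967.816153… → ⌈·⌉ = 1968
j=13: r + 12k = 2135.893076… → ⌈·⌉ = 2136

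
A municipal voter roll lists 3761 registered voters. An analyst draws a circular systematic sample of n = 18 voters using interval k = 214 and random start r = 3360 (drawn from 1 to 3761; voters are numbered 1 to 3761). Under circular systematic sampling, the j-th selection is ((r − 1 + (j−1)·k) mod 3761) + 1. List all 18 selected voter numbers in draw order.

Selection 1: 3360
Selection 2: 3360 + 214 = 3574
Selection 3: 3574 + 214 = 3788 → 3788 − 3761 = 27
Selection 4: 27 + 214 = 241
Selection 5: 241 + 214 = 455
Selection 6: 455 + 214 = 669
Selection 7: 669 + 214 = 883
Selection 8: 883 + 214 = 1097
Selection 9: 1097 + 214 = 1311
Selection 10: 1311 + 214 = 1525
Selection 11: 1525 + 214 = 1739
Selection 12: 1739 + 214 = 1953
Selection 13: 1953 + 214 = 2167
Selection 14: 2167 + 214 = 2381
Selection 15: 2381 + 214 = 2595
Selection 16: 2595 + 214 = 2809
Selection 17: 2809 + 214 = 3023
Selection 18: 3023 + 214 = 3237

3360, 3574, 27, 241, 455, 669, 883, 1097, 1311, 1525, 1739, 1953, 2167, 2381, 2595, 2809, 3023, 3237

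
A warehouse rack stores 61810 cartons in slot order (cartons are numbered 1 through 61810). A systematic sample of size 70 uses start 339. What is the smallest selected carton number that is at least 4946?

k = 61810/70 = 883
Steps past start: ⌈(4946 − 339)/883⌉ = ⌈4607/883⌉ = 6
Selected carton: 339 + 6×883 = 5637

5637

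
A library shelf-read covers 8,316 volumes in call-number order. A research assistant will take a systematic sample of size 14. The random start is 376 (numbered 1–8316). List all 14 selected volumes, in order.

k = N/n = 8316/14 = 594
volume 1: 376
volume 2: 376 + 594 = 970
volume 3: 970 + 594 = 1564
volume 4: 1564 + 594 = 2158
volume 5: 2158 + 594 = 2752
volume 6: 2752 + 594 = 3346
volume 7: 3346 + 594 = 3940
volume 8: 3940 + 594 = 4534
volume 9: 4534 + 594 = 5128
volume 10: 5128 + 594 = 5722
volume 11: 5722 + 594 = 6316
volume 12: 6316 + 594 = 6910
volume 13: 6910 + 594 = 7504
volume 14: 7504 + 594 = 8098

376, 970, 1564, 2158, 2752, 3346, 3940, 4534, 5128, 5722, 6316, 6910, 7504, 8098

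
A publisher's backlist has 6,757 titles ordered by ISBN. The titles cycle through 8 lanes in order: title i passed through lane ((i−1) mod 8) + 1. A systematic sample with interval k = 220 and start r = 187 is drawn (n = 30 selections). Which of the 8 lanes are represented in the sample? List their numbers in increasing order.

3, 7

Consecutive selections differ by k = 220, so their lane numbers differ by 220 mod 8 = 4.
gcd(220, 8) = 4, so the sample visits 8/4 = 2 distinct residues mod 8.
Start 187 is lane 3; the lanes hit are 3, 7.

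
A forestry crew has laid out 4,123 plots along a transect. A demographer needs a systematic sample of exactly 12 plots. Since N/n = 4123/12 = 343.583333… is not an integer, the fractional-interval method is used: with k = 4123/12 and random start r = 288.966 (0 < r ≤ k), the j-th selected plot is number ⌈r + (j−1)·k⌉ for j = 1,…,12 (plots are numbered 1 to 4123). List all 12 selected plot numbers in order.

j=1: r + 0k = 288.966 → ⌈·⌉ = 289
j=2: r + 1k = 632.549333… → ⌈·⌉ = 633
j=3: r + 2k = 976.132666… → ⌈·⌉ = 977
j=4: r + 3k = 1319.716 → ⌈·⌉ = 1320
j=5: r + 4k = 1663.299333… → ⌈·⌉ = 1664
j=6: r + 5k = 2006.882666… → ⌈·⌉ = 2007
j=7: r + 6k = 2350.466 → ⌈·⌉ = 2351
j=8: r + 7k = 2694.049333… → ⌈·⌉ = 2695
j=9: r + 8k = 3037.632666… → ⌈·⌉ = 3038
j=10: r + 9k = 3381.216 → ⌈·⌉ = 3382
j=11: r + 10k = 3724.799333… → ⌈·⌉ = 3725
j=12: r + 11k = 4068.382666… → ⌈·⌉ = 4069

289, 633, 977, 1320, 1664, 2007, 2351, 2695, 3038, 3382, 3725, 4069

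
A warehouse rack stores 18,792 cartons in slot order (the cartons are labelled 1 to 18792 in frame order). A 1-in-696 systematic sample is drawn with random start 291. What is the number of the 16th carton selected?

10731

k = 696
16th selection = r + (16−1)·k = 291 + 15×696 = 291 + 10440 = 10731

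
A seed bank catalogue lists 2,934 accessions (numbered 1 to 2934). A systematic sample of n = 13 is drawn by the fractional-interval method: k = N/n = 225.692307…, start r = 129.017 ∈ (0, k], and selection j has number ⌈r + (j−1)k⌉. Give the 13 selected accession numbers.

130, 355, 581, 807, 1032, 1258, 1484, 1709, 1935, 2161, 2386, 2612, 2838

j=1: r + 0k = 129.017 → ⌈·⌉ = 130
j=2: r + 1k = 354.709307… → ⌈·⌉ = 355
j=3: r + 2k = 580.401615… → ⌈·⌉ = 581
j=4: r + 3k = 806.093923… → ⌈·⌉ = 807
j=5: r + 4k = 1031.786230… → ⌈·⌉ = 1032
j=6: r + 5k = 1257.478538… → ⌈·⌉ = 1258
j=7: r + 6k = 1483.170846… → ⌈·⌉ = 1484
j=8: r + 7k = 1708.863153… → ⌈·⌉ = 1709
j=9: r + 8k = 1934.555461… → ⌈·⌉ = 1935
j=10: r + 9k = 2160.247769… → ⌈·⌉ = 2161
j=11: r + 10k = 2385.940076… → ⌈·⌉ = 2386
j=12: r + 11k = 2611.632384… → ⌈·⌉ = 2612
j=13: r + 12k = 2837.324692… → ⌈·⌉ = 2838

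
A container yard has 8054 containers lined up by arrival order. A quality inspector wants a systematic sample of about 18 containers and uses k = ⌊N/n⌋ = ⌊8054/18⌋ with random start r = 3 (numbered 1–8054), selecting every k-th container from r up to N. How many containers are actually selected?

k = ⌊8054/18⌋ = 447
Achieved size = ⌊(8054 − 3)/447⌋ + 1 = ⌊8051/447⌋ + 1 = 18 + 1 = 19
(last selection: 3 + 18×447 = 8049 ≤ 8054; next would be 8496 > 8054)

19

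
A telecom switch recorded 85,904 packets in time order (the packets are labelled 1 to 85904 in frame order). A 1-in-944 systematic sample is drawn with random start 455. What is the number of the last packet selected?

85415

k = 944
91st selection = r + (91−1)·k = 455 + 90×944 = 455 + 84960 = 85415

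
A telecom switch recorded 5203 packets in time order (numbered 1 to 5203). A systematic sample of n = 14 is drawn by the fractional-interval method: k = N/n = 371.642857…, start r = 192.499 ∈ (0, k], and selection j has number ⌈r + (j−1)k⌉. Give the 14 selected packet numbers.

193, 565, 936, 1308, 1680, 2051, 2423, 2794, 3166, 3538, 3909, 4281, 4653, 5024

j=1: r + 0k = 192.499 → ⌈·⌉ = 193
j=2: r + 1k = 564.141857… → ⌈·⌉ = 565
j=3: r + 2k = 935.784714… → ⌈·⌉ = 936
j=4: r + 3k = 1307.427571… → ⌈·⌉ = 1308
j=5: r + 4k = 1679.070428… → ⌈·⌉ = 1680
j=6: r + 5k = 2050.713285… → ⌈·⌉ = 2051
j=7: r + 6k = 2422.356142… → ⌈·⌉ = 2423
j=8: r + 7k = 2793.999 → ⌈·⌉ = 2794
j=9: r + 8k = 3165.641857… → ⌈·⌉ = 3166
j=10: r + 9k = 3537.284714… → ⌈·⌉ = 3538
j=11: r + 10k = 3908.927571… → ⌈·⌉ = 3909
j=12: r + 11k = 4280.570428… → ⌈·⌉ = 4281
j=13: r + 12k = 4652.213285… → ⌈·⌉ = 4653
j=14: r + 13k = 5023.856142… → ⌈·⌉ = 5024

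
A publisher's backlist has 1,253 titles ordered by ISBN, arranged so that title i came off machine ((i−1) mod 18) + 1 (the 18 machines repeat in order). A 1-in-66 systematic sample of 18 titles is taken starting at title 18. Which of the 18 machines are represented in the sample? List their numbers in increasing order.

6, 12, 18

Consecutive selections differ by k = 66, so their machine numbers differ by 66 mod 18 = 12.
gcd(66, 18) = 6, so the sample visits 18/6 = 3 distinct residues mod 18.
Start 18 is machine 18; the machines hit are 6, 12, 18.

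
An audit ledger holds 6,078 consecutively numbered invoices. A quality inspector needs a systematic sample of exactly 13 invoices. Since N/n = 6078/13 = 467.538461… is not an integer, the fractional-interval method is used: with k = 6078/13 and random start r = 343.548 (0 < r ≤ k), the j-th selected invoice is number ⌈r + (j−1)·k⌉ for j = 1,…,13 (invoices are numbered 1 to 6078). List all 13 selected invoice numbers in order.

j=1: r + 0k = 343.548 → ⌈·⌉ = 344
j=2: r + 1k = 811.086461… → ⌈·⌉ = 812
j=3: r + 2k = 1278.624923… → ⌈·⌉ = 1279
j=4: r + 3k = 1746.163384… → ⌈·⌉ = 1747
j=5: r + 4k = 2213.701846… → ⌈·⌉ = 2214
j=6: r + 5k = 2681.240307… → ⌈·⌉ = 2682
j=7: r + 6k = 3148.778769… → ⌈·⌉ = 3149
j=8: r + 7k = 3616.317230… → ⌈·⌉ = 3617
j=9: r + 8k = 4083.855692… → ⌈·⌉ = 4084
j=10: r + 9k = 4551.394153… → ⌈·⌉ = 4552
j=11: r + 10k = 5018.932615… → ⌈·⌉ = 5019
j=12: r + 11k = 5486.471076… → ⌈·⌉ = 5487
j=13: r + 12k = 5954.009538… → ⌈·⌉ = 5955

344, 812, 1279, 1747, 2214, 2682, 3149, 3617, 4084, 4552, 5019, 5487, 5955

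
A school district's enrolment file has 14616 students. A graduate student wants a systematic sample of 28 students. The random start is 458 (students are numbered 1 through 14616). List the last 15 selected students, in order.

k = N/n = 14616/28 = 522
14th selection = 458 + 13×522 = 7244
15th: 7244 + 522 = 7766
16th: 7766 + 522 = 8288
17th: 8288 + 522 = 8810
18th: 8810 + 522 = 9332
19th: 9332 + 522 = 9854
20th: 9854 + 522 = 10376
21st: 10376 + 522 = 10898
22nd: 10898 + 522 = 11420
23rd: 11420 + 522 = 11942
24th: 11942 + 522 = 12464
25th: 12464 + 522 = 12986
26th: 12986 + 522 = 13508
27th: 13508 + 522 = 14030
28th: 14030 + 522 = 14552

7244, 7766, 8288, 8810, 9332, 9854, 10376, 10898, 11420, 11942, 12464, 12986, 13508, 14030, 14552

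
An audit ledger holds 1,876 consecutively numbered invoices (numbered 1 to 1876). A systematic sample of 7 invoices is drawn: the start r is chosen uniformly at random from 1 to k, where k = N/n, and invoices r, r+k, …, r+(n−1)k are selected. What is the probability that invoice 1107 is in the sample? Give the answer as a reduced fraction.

1/268

k = 1876/7 = 268.
Invoice 1107 is selected iff r ≡ 1107 (mod 268); exactly one such r in {1,…,268}.
Inclusion probability = 1/268.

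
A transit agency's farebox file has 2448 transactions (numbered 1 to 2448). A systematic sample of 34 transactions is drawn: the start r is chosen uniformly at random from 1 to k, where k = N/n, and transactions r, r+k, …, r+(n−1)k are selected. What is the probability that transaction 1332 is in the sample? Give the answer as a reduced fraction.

k = 2448/34 = 72.
Transaction 1332 is selected iff r ≡ 1332 (mod 72); exactly one such r in {1,…,72}.
Inclusion probability = 1/72.

1/72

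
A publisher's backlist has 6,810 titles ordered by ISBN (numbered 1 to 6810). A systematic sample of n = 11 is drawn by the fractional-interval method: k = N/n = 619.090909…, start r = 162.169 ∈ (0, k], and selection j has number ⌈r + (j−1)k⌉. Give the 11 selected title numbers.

j=1: r + 0k = 162.169 → ⌈·⌉ = 163
j=2: r + 1k = 781.259909… → ⌈·⌉ = 782
j=3: r + 2k = 1400.350818… → ⌈·⌉ = 1401
j=4: r + 3k = 2019.441727… → ⌈·⌉ = 2020
j=5: r + 4k = 2638.532636… → ⌈·⌉ = 2639
j=6: r + 5k = 3257.623545… → ⌈·⌉ = 3258
j=7: r + 6k = 3876.714454… → ⌈·⌉ = 3877
j=8: r + 7k = 4495.805363… → ⌈·⌉ = 4496
j=9: r + 8k = 5114.896272… → ⌈·⌉ = 5115
j=10: r + 9k = 5733.987181… → ⌈·⌉ = 5734
j=11: r + 10k = 6353.078090… → ⌈·⌉ = 6354

163, 782, 1401, 2020, 2639, 3258, 3877, 4496, 5115, 5734, 6354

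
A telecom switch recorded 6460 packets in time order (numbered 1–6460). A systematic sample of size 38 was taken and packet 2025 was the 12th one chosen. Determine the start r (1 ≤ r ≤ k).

k = 6460/38 = 170
r = 2025 − (12−1)×170 = 2025 − 1870 = 155

155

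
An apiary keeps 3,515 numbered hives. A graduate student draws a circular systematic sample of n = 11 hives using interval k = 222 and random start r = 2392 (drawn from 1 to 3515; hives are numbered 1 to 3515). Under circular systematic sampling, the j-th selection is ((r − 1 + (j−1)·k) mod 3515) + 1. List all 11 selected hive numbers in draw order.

Selection 1: 2392
Selection 2: 2392 + 222 = 2614
Selection 3: 2614 + 222 = 2836
Selection 4: 2836 + 222 = 3058
Selection 5: 3058 + 222 = 3280
Selection 6: 3280 + 222 = 3502
Selection 7: 3502 + 222 = 3724 → 3724 − 3515 = 209
Selection 8: 209 + 222 = 431
Selection 9: 431 + 222 = 653
Selection 10: 653 + 222 = 875
Selection 11: 875 + 222 = 1097

2392, 2614, 2836, 3058, 3280, 3502, 209, 431, 653, 875, 1097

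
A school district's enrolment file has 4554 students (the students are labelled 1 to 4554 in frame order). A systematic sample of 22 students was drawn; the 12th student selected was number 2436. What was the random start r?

159

k = 4554/22 = 207
r = 2436 − (12−1)×207 = 2436 − 2277 = 159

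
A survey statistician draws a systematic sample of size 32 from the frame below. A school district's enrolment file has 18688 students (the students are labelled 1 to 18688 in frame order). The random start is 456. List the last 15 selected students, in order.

10384, 10968, 11552, 12136, 12720, 13304, 13888, 14472, 15056, 15640, 16224, 16808, 17392, 17976, 18560

k = N/n = 18688/32 = 584
18th selection = 456 + 17×584 = 10384
19th: 10384 + 584 = 10968
20th: 10968 + 584 = 11552
21st: 11552 + 584 = 12136
22nd: 12136 + 584 = 12720
23rd: 12720 + 584 = 13304
24th: 13304 + 584 = 13888
25th: 13888 + 584 = 14472
26th: 14472 + 584 = 15056
27th: 15056 + 584 = 15640
28th: 15640 + 584 = 16224
29th: 16224 + 584 = 16808
30th: 16808 + 584 = 17392
31st: 17392 + 584 = 17976
32nd: 17976 + 584 = 18560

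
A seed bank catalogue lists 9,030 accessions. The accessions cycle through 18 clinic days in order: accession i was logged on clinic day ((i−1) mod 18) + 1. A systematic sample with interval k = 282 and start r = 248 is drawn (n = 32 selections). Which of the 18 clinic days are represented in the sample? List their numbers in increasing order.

Consecutive selections differ by k = 282, so their clinic day numbers differ by 282 mod 18 = 12.
gcd(282, 18) = 6, so the sample visits 18/6 = 3 distinct residues mod 18.
Start 248 is clinic day 14; the clinic days hit are 2, 8, 14.

2, 8, 14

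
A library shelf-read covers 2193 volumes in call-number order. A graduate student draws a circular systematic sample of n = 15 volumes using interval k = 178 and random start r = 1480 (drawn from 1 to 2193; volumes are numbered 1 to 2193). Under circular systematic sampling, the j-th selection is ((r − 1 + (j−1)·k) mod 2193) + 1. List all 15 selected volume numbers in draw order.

1480, 1658, 1836, 2014, 2192, 177, 355, 533, 711, 889, 1067, 1245, 1423, 1601, 1779

Selection 1: 1480
Selection 2: 1480 + 178 = 1658
Selection 3: 1658 + 178 = 1836
Selection 4: 1836 + 178 = 2014
Selection 5: 2014 + 178 = 2192
Selection 6: 2192 + 178 = 2370 → 2370 − 2193 = 177
Selection 7: 177 + 178 = 355
Selection 8: 355 + 178 = 533
Selection 9: 533 + 178 = 711
Selection 10: 711 + 178 = 889
Selection 11: 889 + 178 = 1067
Selection 12: 1067 + 178 = 1245
Selection 13: 1245 + 178 = 1423
Selection 14: 1423 + 178 = 1601
Selection 15: 1601 + 178 = 1779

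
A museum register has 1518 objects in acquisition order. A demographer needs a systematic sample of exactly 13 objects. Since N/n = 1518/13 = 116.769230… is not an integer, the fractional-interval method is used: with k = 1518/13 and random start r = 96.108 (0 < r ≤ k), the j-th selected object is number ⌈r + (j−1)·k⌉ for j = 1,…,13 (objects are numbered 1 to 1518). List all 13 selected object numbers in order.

97, 213, 330, 447, 564, 680, 797, 914, 1031, 1148, 1264, 1381, 1498

j=1: r + 0k = 96.108 → ⌈·⌉ = 97
j=2: r + 1k = 212.877230… → ⌈·⌉ = 213
j=3: r + 2k = 329.646461… → ⌈·⌉ = 330
j=4: r + 3k = 446.415692… → ⌈·⌉ = 447
j=5: r + 4k = 563.184923… → ⌈·⌉ = 564
j=6: r + 5k = 679.954153… → ⌈·⌉ = 680
j=7: r + 6k = 796.723384… → ⌈·⌉ = 797
j=8: r + 7k = 913.492615… → ⌈·⌉ = 914
j=9: r + 8k = 1030.261846… → ⌈·⌉ = 1031
j=10: r + 9k = 1147.031076… → ⌈·⌉ = 1148
j=11: r + 10k = 1263.800307… → ⌈·⌉ = 1264
j=12: r + 11k = 1380.569538… → ⌈·⌉ = 1381
j=13: r + 12k = 1497.338769… → ⌈·⌉ = 1498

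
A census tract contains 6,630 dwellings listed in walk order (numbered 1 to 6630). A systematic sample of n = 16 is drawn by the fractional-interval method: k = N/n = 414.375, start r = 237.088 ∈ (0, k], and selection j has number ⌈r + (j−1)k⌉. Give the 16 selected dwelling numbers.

j=1: r + 0k = 237.088 → ⌈·⌉ = 238
j=2: r + 1k = 651.463 → ⌈·⌉ = 652
j=3: r + 2k = 1065.838 → ⌈·⌉ = 1066
j=4: r + 3k = 1480.213 → ⌈·⌉ = 1481
j=5: r + 4k = 1894.588 → ⌈·⌉ = 1895
j=6: r + 5k = 2308.963 → ⌈·⌉ = 2309
j=7: r + 6k = 2723.338 → ⌈·⌉ = 2724
j=8: r + 7k = 3137.713 → ⌈·⌉ = 3138
j=9: r + 8k = 3552.088 → ⌈·⌉ = 3553
j=10: r + 9k = 3966.463 → ⌈·⌉ = 3967
j=11: r + 10k = 4380.838 → ⌈·⌉ = 4381
j=12: r + 11k = 4795.213 → ⌈·⌉ = 4796
j=13: r + 12k = 5209.588 → ⌈·⌉ = 5210
j=14: r + 13k = 5623.963 → ⌈·⌉ = 5624
j=15: r + 14k = 6038.338 → ⌈·⌉ = 6039
j=16: r + 15k = 6452.713 → ⌈·⌉ = 6453

238, 652, 1066, 1481, 1895, 2309, 2724, 3138, 3553, 3967, 4381, 4796, 5210, 5624, 6039, 6453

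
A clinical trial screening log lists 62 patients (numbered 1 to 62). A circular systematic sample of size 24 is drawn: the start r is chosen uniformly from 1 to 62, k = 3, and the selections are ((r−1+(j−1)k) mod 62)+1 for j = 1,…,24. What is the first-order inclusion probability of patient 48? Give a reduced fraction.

For each position j, as r ranges over 1…62 the j-th selection hits every patient exactly once, so patient 48 is selected for exactly 24 of the 62 starts.
Inclusion probability = 24/62 = 12/31.

12/31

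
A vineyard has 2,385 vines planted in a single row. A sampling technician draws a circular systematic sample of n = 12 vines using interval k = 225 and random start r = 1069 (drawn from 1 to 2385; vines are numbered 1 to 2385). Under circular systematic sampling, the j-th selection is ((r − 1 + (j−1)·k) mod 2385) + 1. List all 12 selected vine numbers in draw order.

1069, 1294, 1519, 1744, 1969, 2194, 34, 259, 484, 709, 934, 1159

Selection 1: 1069
Selection 2: 1069 + 225 = 1294
Selection 3: 1294 + 225 = 1519
Selection 4: 1519 + 225 = 1744
Selection 5: 1744 + 225 = 1969
Selection 6: 1969 + 225 = 2194
Selection 7: 2194 + 225 = 2419 → 2419 − 2385 = 34
Selection 8: 34 + 225 = 259
Selection 9: 259 + 225 = 484
Selection 10: 484 + 225 = 709
Selection 11: 709 + 225 = 934
Selection 12: 934 + 225 = 1159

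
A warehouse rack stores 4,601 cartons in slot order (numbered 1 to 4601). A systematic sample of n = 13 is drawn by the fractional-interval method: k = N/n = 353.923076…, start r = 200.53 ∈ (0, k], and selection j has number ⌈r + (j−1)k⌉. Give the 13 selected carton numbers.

201, 555, 909, 1263, 1617, 1971, 2325, 2678, 3032, 3386, 3740, 4094, 4448

j=1: r + 0k = 200.53 → ⌈·⌉ = 201
j=2: r + 1k = 554.453076… → ⌈·⌉ = 555
j=3: r + 2k = 908.376153… → ⌈·⌉ = 909
j=4: r + 3k = 1262.299230… → ⌈·⌉ = 1263
j=5: r + 4k = 1616.222307… → ⌈·⌉ = 1617
j=6: r + 5k = 1970.145384… → ⌈·⌉ = 1971
j=7: r + 6k = 2324.068461… → ⌈·⌉ = 2325
j=8: r + 7k = 2677.991538… → ⌈·⌉ = 2678
j=9: r + 8k = 3031.914615… → ⌈·⌉ = 3032
j=10: r + 9k = 3385.837692… → ⌈·⌉ = 3386
j=11: r + 10k = 3739.760769… → ⌈·⌉ = 3740
j=12: r + 11k = 4093.683846… → ⌈·⌉ = 4094
j=13: r + 12k = 4447.606923… → ⌈·⌉ = 4448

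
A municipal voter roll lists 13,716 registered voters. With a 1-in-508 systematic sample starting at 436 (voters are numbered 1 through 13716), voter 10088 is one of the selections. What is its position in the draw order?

20

k = 508
position = (10088 − 436)/508 + 1 = 9652/508 + 1 = 19 + 1 = 20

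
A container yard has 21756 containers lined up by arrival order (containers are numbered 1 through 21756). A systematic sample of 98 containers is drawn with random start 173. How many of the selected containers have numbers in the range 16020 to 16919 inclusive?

k = 21756/98 = 222
First selection ≥ 16020: 173 + ⌈(16020−173)/222⌉·222 = 173 + 72×222 = 16157
Last selection ≤ 16919: 173 + ⌊(16919−173)/222⌋·222 = 173 + 75×222 = 16823
Count = 75 − 72 + 1 = 4

4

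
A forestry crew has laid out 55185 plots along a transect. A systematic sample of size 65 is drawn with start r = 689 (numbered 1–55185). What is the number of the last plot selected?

55025

k = 55185/65 = 849
65th selection = r + (65−1)·k = 689 + 64×849 = 689 + 54336 = 55025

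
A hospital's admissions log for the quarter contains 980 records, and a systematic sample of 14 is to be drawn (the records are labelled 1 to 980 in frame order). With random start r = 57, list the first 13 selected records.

k = N/n = 980/14 = 70
record 1: 57
record 2: 57 + 70 = 127
record 3: 127 + 70 = 197
record 4: 197 + 70 = 267
record 5: 267 + 70 = 337
record 6: 337 + 70 = 407
record 7: 407 + 70 = 477
record 8: 477 + 70 = 547
record 9: 547 + 70 = 617
record 10: 617 + 70 = 687
record 11: 687 + 70 = 757
record 12: 757 + 70 = 827
record 13: 827 + 70 = 897

57, 127, 197, 267, 337, 407, 477, 547, 617, 687, 757, 827, 897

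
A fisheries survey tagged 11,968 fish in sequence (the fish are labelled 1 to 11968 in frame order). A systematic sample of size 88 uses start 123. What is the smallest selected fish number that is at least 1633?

k = 11968/88 = 136
Steps past start: ⌈(1633 − 123)/136⌉ = ⌈1510/136⌉ = 12
Selected fish: 123 + 12×136 = 1755

1755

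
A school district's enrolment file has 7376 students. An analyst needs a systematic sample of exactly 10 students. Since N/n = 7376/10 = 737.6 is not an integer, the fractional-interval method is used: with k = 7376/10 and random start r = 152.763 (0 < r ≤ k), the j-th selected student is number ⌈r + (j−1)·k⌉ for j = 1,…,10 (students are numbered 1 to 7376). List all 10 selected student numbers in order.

j=1: r + 0k = 152.763 → ⌈·⌉ = 153
j=2: r + 1k = 890.363 → ⌈·⌉ = 891
j=3: r + 2k = 1627.963 → ⌈·⌉ = 1628
j=4: r + 3k = 2365.563 → ⌈·⌉ = 2366
j=5: r + 4k = 3103.163 → ⌈·⌉ = 3104
j=6: r + 5k = 3840.763 → ⌈·⌉ = 3841
j=7: r + 6k = 4578.363 → ⌈·⌉ = 4579
j=8: r + 7k = 5315.963 → ⌈·⌉ = 5316
j=9: r + 8k = 6053.563 → ⌈·⌉ = 6054
j=10: r + 9k = 6791.163 → ⌈·⌉ = 6792

153, 891, 1628, 2366, 3104, 3841, 4579, 5316, 6054, 6792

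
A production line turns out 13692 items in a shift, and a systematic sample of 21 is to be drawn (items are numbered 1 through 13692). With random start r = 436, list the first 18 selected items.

k = N/n = 13692/21 = 652
item 1: 436
item 2: 436 + 652 = 1088
item 3: 1088 + 652 = 1740
item 4: 1740 + 652 = 2392
item 5: 2392 + 652 = 3044
item 6: 3044 + 652 = 3696
item 7: 3696 + 652 = 4348
item 8: 4348 + 652 = 5000
item 9: 5000 + 652 = 5652
item 10: 5652 + 652 = 6304
item 11: 6304 + 652 = 6956
item 12: 6956 + 652 = 7608
item 13: 7608 + 652 = 8260
item 14: 8260 + 652 = 8912
item 15: 8912 + 652 = 9564
item 16: 9564 + 652 = 10216
item 17: 10216 + 652 = 10868
item 18: 10868 + 652 = 11520

436, 1088, 1740, 2392, 3044, 3696, 4348, 5000, 5652, 6304, 6956, 7608, 8260, 8912, 9564, 10216, 10868, 11520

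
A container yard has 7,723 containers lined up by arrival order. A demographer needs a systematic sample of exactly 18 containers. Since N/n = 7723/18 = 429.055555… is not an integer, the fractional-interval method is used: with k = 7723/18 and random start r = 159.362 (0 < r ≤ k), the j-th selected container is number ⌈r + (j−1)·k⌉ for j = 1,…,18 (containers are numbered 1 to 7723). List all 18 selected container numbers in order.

160, 589, 1018, 1447, 1876, 2305, 2734, 3163, 3592, 4021, 4450, 4879, 5309, 5738, 6167, 6596, 7025, 7454

j=1: r + 0k = 159.362 → ⌈·⌉ = 160
j=2: r + 1k = 588.417555… → ⌈·⌉ = 589
j=3: r + 2k = 1017.473111… → ⌈·⌉ = 1018
j=4: r + 3k = 1446.528666… → ⌈·⌉ = 1447
j=5: r + 4k = 1875.584222… → ⌈·⌉ = 1876
j=6: r + 5k = 2304.639777… → ⌈·⌉ = 2305
j=7: r + 6k = 2733.695333… → ⌈·⌉ = 2734
j=8: r + 7k = 3162.750888… → ⌈·⌉ = 3163
j=9: r + 8k = 3591.806444… → ⌈·⌉ = 3592
j=10: r + 9k = 4020.862 → ⌈·⌉ = 4021
j=11: r + 10k = 4449.917555… → ⌈·⌉ = 4450
j=12: r + 11k = 4878.973111… → ⌈·⌉ = 4879
j=13: r + 12k = 5308.028666… → ⌈·⌉ = 5309
j=14: r + 13k = 5737.084222… → ⌈·⌉ = 5738
j=15: r + 14k = 6166.139777… → ⌈·⌉ = 6167
j=16: r + 15k = 6595.195333… → ⌈·⌉ = 6596
j=17: r + 16k = 7024.250888… → ⌈·⌉ = 7025
j=18: r + 17k = 7453.306444… → ⌈·⌉ = 7454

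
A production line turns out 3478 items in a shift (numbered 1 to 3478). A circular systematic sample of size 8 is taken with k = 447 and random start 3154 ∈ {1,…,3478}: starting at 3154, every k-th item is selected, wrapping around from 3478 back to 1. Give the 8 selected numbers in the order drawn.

Selection 1: 3154
Selection 2: 3154 + 447 = 3601 → 3601 − 3478 = 123
Selection 3: 123 + 447 = 570
Selection 4: 570 + 447 = 1017
Selection 5: 1017 + 447 = 1464
Selection 6: 1464 + 447 = 1911
Selection 7: 1911 + 447 = 2358
Selection 8: 2358 + 447 = 2805

3154, 123, 570, 1017, 1464, 1911, 2358, 2805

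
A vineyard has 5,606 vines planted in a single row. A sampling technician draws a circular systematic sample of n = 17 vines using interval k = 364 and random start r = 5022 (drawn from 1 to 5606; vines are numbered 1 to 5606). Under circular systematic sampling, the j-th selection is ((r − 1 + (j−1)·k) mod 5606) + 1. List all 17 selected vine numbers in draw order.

5022, 5386, 144, 508, 872, 1236, 1600, 1964, 2328, 2692, 3056, 3420, 3784, 4148, 4512, 4876, 5240

Selection 1: 5022
Selection 2: 5022 + 364 = 5386
Selection 3: 5386 + 364 = 5750 → 5750 − 5606 = 144
Selection 4: 144 + 364 = 508
Selection 5: 508 + 364 = 872
Selection 6: 872 + 364 = 1236
Selection 7: 1236 + 364 = 1600
Selection 8: 1600 + 364 = 1964
Selection 9: 1964 + 364 = 2328
Selection 10: 2328 + 364 = 2692
Selection 11: 2692 + 364 = 3056
Selection 12: 3056 + 364 = 3420
Selection 13: 3420 + 364 = 3784
Selection 14: 3784 + 364 = 4148
Selection 15: 4148 + 364 = 4512
Selection 16: 4512 + 364 = 4876
Selection 17: 4876 + 364 = 5240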